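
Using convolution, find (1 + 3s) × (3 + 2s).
Ascending coefficients: a = [1, 3], b = [3, 2]. c[0] = 1×3 = 3; c[1] = 1×2 + 3×3 = 11; c[2] = 3×2 = 6. Result coefficients: [3, 11, 6] → 3 + 11s + 6s^2

3 + 11s + 6s^2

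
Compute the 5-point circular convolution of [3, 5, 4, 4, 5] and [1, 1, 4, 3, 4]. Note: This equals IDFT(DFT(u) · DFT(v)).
Either evaluate y[k] = Σ_j u[j]·v[(k-j) mod 5] directly, or use IDFT(DFT(u) · DFT(v)). y[0] = 3×1 + 5×4 + 4×3 + 4×4 + 5×1 = 56; y[1] = 3×1 + 5×1 + 4×4 + 4×3 + 5×4 = 56; y[2] = 3×4 + 5×1 + 4×1 + 4×4 + 5×3 = 52; y[3] = 3×3 + 5×4 + 4×1 + 4×1 + 5×4 = 57; y[4] = 3×4 + 5×3 + 4×4 + 4×1 + 5×1 = 52. Result: [56, 56, 52, 57, 52]

[56, 56, 52, 57, 52]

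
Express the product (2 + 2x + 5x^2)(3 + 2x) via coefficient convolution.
Ascending coefficients: a = [2, 2, 5], b = [3, 2]. c[0] = 2×3 = 6; c[1] = 2×2 + 2×3 = 10; c[2] = 2×2 + 5×3 = 19; c[3] = 5×2 = 10. Result coefficients: [6, 10, 19, 10] → 6 + 10x + 19x^2 + 10x^3

6 + 10x + 19x^2 + 10x^3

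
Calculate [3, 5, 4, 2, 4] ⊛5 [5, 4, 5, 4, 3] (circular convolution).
Use y[k] = Σ_j a[j]·b[(k-j) mod 5]. y[0] = 3×5 + 5×3 + 4×4 + 2×5 + 4×4 = 72; y[1] = 3×4 + 5×5 + 4×3 + 2×4 + 4×5 = 77; y[2] = 3×5 + 5×4 + 4×5 + 2×3 + 4×4 = 77; y[3] = 3×4 + 5×5 + 4×4 + 2×5 + 4×3 = 75; y[4] = 3×3 + 5×4 + 4×5 + 2×4 + 4×5 = 77. Result: [72, 77, 77, 75, 77]

[72, 77, 77, 75, 77]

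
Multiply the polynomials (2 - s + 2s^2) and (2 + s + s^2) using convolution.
Ascending coefficients: a = [2, -1, 2], b = [2, 1, 1]. c[0] = 2×2 = 4; c[1] = 2×1 + -1×2 = 0; c[2] = 2×1 + -1×1 + 2×2 = 5; c[3] = -1×1 + 2×1 = 1; c[4] = 2×1 = 2. Result coefficients: [4, 0, 5, 1, 2] → 4 + 5s^2 + s^3 + 2s^4

4 + 5s^2 + s^3 + 2s^4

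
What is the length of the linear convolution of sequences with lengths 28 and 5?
Linear/full convolution length: m + n - 1 = 28 + 5 - 1 = 32

32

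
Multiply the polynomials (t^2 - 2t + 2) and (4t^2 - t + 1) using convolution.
Ascending coefficients: a = [2, -2, 1], b = [1, -1, 4]. c[0] = 2×1 = 2; c[1] = 2×-1 + -2×1 = -4; c[2] = 2×4 + -2×-1 + 1×1 = 11; c[3] = -2×4 + 1×-1 = -9; c[4] = 1×4 = 4. Result coefficients: [2, -4, 11, -9, 4] → 4t^4 - 9t^3 + 11t^2 - 4t + 2

4t^4 - 9t^3 + 11t^2 - 4t + 2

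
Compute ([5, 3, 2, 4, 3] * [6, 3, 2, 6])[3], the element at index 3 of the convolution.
Use y[k] = Σ_i a[i]·b[k-i] at k=3. y[3] = 5×6 + 3×2 + 2×3 + 4×6 = 66

66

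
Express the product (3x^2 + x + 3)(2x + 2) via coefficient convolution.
Ascending coefficients: a = [3, 1, 3], b = [2, 2]. c[0] = 3×2 = 6; c[1] = 3×2 + 1×2 = 8; c[2] = 1×2 + 3×2 = 8; c[3] = 3×2 = 6. Result coefficients: [6, 8, 8, 6] → 6x^3 + 8x^2 + 8x + 6

6x^3 + 8x^2 + 8x + 6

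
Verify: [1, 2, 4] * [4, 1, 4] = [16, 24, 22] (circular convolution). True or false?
Recompute circular convolution of [1, 2, 4] and [4, 1, 4]: y[0] = 1×4 + 2×4 + 4×1 = 16; y[1] = 1×1 + 2×4 + 4×4 = 25; y[2] = 1×4 + 2×1 + 4×4 = 22 → [16, 25, 22]. Compare to given [16, 24, 22]: they differ at index 1: given 24, correct 25, so answer: No

No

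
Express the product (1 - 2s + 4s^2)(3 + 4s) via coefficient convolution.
Ascending coefficients: a = [1, -2, 4], b = [3, 4]. c[0] = 1×3 = 3; c[1] = 1×4 + -2×3 = -2; c[2] = -2×4 + 4×3 = 4; c[3] = 4×4 = 16. Result coefficients: [3, -2, 4, 16] → 3 - 2s + 4s^2 + 16s^3

3 - 2s + 4s^2 + 16s^3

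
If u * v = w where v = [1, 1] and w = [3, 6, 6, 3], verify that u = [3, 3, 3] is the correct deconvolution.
Forward-compute [3, 3, 3] * [1, 1]: w[0] = 3×1 = 3; w[1] = 3×1 + 3×1 = 6; w[2] = 3×1 + 3×1 = 6; w[3] = 3×1 = 3 → [3, 6, 6, 3]. Matches given w = [3, 6, 6, 3], so verified.

Verified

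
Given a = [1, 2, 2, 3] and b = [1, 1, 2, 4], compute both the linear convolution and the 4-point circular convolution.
Linear: y_lin[0] = 1×1 = 1; y_lin[1] = 1×1 + 2×1 = 3; y_lin[2] = 1×2 + 2×1 + 2×1 = 6; y_lin[3] = 1×4 + 2×2 + 2×1 + 3×1 = 13; y_lin[4] = 2×4 + 2×2 + 3×1 = 15; y_lin[5] = 2×4 + 3×2 = 14; y_lin[6] = 3×4 = 12 → [1, 3, 6, 13, 15, 14, 12]. Circular (length 4): y[0] = 1×1 + 2×4 + 2×2 + 3×1 = 16; y[1] = 1×1 + 2×1 + 2×4 + 3×2 = 17; y[2] = 1×2 + 2×1 + 2×1 + 3×4 = 18; y[3] = 1×4 + 2×2 + 2×1 + 3×1 = 13 → [16, 17, 18, 13]

Linear: [1, 3, 6, 13, 15, 14, 12], Circular: [16, 17, 18, 13]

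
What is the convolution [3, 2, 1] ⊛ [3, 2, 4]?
y[0] = 3×3 = 9; y[1] = 3×2 + 2×3 = 12; y[2] = 3×4 + 2×2 + 1×3 = 19; y[3] = 2×4 + 1×2 = 10; y[4] = 1×4 = 4

[9, 12, 19, 10, 4]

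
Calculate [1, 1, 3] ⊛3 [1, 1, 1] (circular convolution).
Use y[k] = Σ_j f[j]·g[(k-j) mod 3]. y[0] = 1×1 + 1×1 + 3×1 = 5; y[1] = 1×1 + 1×1 + 3×1 = 5; y[2] = 1×1 + 1×1 + 3×1 = 5. Result: [5, 5, 5]

[5, 5, 5]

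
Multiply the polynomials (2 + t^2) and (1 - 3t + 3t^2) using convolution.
Ascending coefficients: a = [2, 0, 1], b = [1, -3, 3]. c[0] = 2×1 = 2; c[1] = 2×-3 + 0×1 = -6; c[2] = 2×3 + 0×-3 + 1×1 = 7; c[3] = 0×3 + 1×-3 = -3; c[4] = 1×3 = 3. Result coefficients: [2, -6, 7, -3, 3] → 2 - 6t + 7t^2 - 3t^3 + 3t^4

2 - 6t + 7t^2 - 3t^3 + 3t^4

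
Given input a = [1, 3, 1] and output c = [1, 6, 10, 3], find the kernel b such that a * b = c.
Output length 4 = len(a) + len(b) - 1 ⇒ len(b) = 2. Solve b forward using b[k] = (c[k] - Σ_{i≥1} a[i]·b[k-i]) / a[0]: b[0] = c[0] / a[0] = 1 / 1 = 1; b[1] = (c[1] - 3×1) / a[0] = (6 - 3×1) / 1 = 3. So b = [1, 3]. Forward-check [1, 3, 1] * [1, 3]: c[0] = 1×1 = 1; c[1] = 1×3 + 3×1 = 6; c[2] = 3×3 + 1×1 = 10; c[3] = 1×3 = 3 → [1, 6, 10, 3] ✓

[1, 3]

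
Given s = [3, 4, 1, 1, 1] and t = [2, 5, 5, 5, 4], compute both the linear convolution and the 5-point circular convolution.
Linear: y_lin[0] = 3×2 = 6; y_lin[1] = 3×5 + 4×2 = 23; y_lin[2] = 3×5 + 4×5 + 1×2 = 37; y_lin[3] = 3×5 + 4×5 + 1×5 + 1×2 = 42; y_lin[4] = 3×4 + 4×5 + 1×5 + 1×5 + 1×2 = 44; y_lin[5] = 4×4 + 1×5 + 1×5 + 1×5 = 31; y_lin[6] = 1×4 + 1×5 + 1×5 = 14; y_lin[7] = 1×4 + 1×5 = 9; y_lin[8] = 1×4 = 4 → [6, 23, 37, 42, 44, 31, 14, 9, 4]. Circular (length 5): y[0] = 3×2 + 4×4 + 1×5 + 1×5 + 1×5 = 37; y[1] = 3×5 + 4×2 + 1×4 + 1×5 + 1×5 = 37; y[2] = 3×5 + 4×5 + 1×2 + 1×4 + 1×5 = 46; y[3] = 3×5 + 4×5 + 1×5 + 1×2 + 1×4 = 46; y[4] = 3×4 + 4×5 + 1×5 + 1×5 + 1×2 = 44 → [37, 37, 46, 46, 44]

Linear: [6, 23, 37, 42, 44, 31, 14, 9, 4], Circular: [37, 37, 46, 46, 44]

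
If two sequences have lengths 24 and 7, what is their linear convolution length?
Linear/full convolution length: m + n - 1 = 24 + 7 - 1 = 30

30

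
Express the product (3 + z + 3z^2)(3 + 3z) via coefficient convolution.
Ascending coefficients: a = [3, 1, 3], b = [3, 3]. c[0] = 3×3 = 9; c[1] = 3×3 + 1×3 = 12; c[2] = 1×3 + 3×3 = 12; c[3] = 3×3 = 9. Result coefficients: [9, 12, 12, 9] → 9 + 12z + 12z^2 + 9z^3

9 + 12z + 12z^2 + 9z^3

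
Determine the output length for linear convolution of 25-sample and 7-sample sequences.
Linear/full convolution length: m + n - 1 = 25 + 7 - 1 = 31

31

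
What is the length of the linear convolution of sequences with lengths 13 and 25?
Linear/full convolution length: m + n - 1 = 13 + 25 - 1 = 37

37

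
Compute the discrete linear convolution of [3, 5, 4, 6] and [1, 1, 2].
y[0] = 3×1 = 3; y[1] = 3×1 + 5×1 = 8; y[2] = 3×2 + 5×1 + 4×1 = 15; y[3] = 5×2 + 4×1 + 6×1 = 20; y[4] = 4×2 + 6×1 = 14; y[5] = 6×2 = 12

[3, 8, 15, 20, 14, 12]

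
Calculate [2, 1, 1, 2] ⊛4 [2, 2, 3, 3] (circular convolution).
Use y[k] = Σ_j u[j]·v[(k-j) mod 4]. y[0] = 2×2 + 1×3 + 1×3 + 2×2 = 14; y[1] = 2×2 + 1×2 + 1×3 + 2×3 = 15; y[2] = 2×3 + 1×2 + 1×2 + 2×3 = 16; y[3] = 2×3 + 1×3 + 1×2 + 2×2 = 15. Result: [14, 15, 16, 15]

[14, 15, 16, 15]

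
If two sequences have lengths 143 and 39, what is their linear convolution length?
Linear/full convolution length: m + n - 1 = 143 + 39 - 1 = 181

181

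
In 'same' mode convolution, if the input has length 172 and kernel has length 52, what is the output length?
'Same' mode returns an output with the same length as the input: 172

172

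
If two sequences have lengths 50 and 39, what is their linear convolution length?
Linear/full convolution length: m + n - 1 = 50 + 39 - 1 = 88

88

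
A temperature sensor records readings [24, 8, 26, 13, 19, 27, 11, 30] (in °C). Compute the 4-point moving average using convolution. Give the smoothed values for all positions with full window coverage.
4-point moving average kernel = [1, 1, 1, 1]. Apply in 'valid' mode (full window coverage): avg[0] = (24 + 8 + 26 + 13) / 4 = 17.75; avg[1] = (8 + 26 + 13 + 19) / 4 = 16.5; avg[2] = (26 + 13 + 19 + 27) / 4 = 21.25; avg[3] = (13 + 19 + 27 + 11) / 4 = 17.5; avg[4] = (19 + 27 + 11 + 30) / 4 = 21.75. Smoothed values: [17.75, 16.5, 21.25, 17.5, 21.75]

[17.75, 16.5, 21.25, 17.5, 21.75]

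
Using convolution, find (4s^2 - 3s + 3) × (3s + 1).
Ascending coefficients: a = [3, -3, 4], b = [1, 3]. c[0] = 3×1 = 3; c[1] = 3×3 + -3×1 = 6; c[2] = -3×3 + 4×1 = -5; c[3] = 4×3 = 12. Result coefficients: [3, 6, -5, 12] → 12s^3 - 5s^2 + 6s + 3

12s^3 - 5s^2 + 6s + 3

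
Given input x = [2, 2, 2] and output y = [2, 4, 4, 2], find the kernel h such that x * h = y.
Output length 4 = len(x) + len(h) - 1 ⇒ len(h) = 2. Solve h forward using h[k] = (y[k] - Σ_{i≥1} x[i]·h[k-i]) / x[0]: h[0] = y[0] / x[0] = 2 / 2 = 1; h[1] = (y[1] - 2×1) / x[0] = (4 - 2×1) / 2 = 1. So h = [1, 1]. Forward-check [2, 2, 2] * [1, 1]: y[0] = 2×1 = 2; y[1] = 2×1 + 2×1 = 4; y[2] = 2×1 + 2×1 = 4; y[3] = 2×1 = 2 → [2, 4, 4, 2] ✓

[1, 1]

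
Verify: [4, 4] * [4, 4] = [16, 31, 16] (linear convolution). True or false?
Recompute linear convolution of [4, 4] and [4, 4]: y[0] = 4×4 = 16; y[1] = 4×4 + 4×4 = 32; y[2] = 4×4 = 16 → [16, 32, 16]. Compare to given [16, 31, 16]: they differ at index 1: given 31, correct 32, so answer: No

No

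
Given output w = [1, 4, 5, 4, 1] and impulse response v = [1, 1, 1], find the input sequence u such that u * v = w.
Deconvolve w=[1, 4, 5, 4, 1] by v=[1, 1, 1]. Since v[0]=1, solve forward: u[0] = w[0] / 1 = 1; u[1] = (w[1] - 1×1) / 1 = 3; u[2] = (w[2] - 3×1 - 1×1) / 1 = 1. So u = [1, 3, 1]. Check by forward convolution: w[0] = 1×1 = 1; w[1] = 1×1 + 3×1 = 4; w[2] = 1×1 + 3×1 + 1×1 = 5; w[3] = 3×1 + 1×1 = 4; w[4] = 1×1 = 1

[1, 3, 1]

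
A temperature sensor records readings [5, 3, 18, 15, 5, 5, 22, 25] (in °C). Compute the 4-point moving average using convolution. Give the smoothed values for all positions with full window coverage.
4-point moving average kernel = [1, 1, 1, 1]. Apply in 'valid' mode (full window coverage): avg[0] = (5 + 3 + 18 + 15) / 4 = 10.25; avg[1] = (3 + 18 + 15 + 5) / 4 = 10.25; avg[2] = (18 + 15 + 5 + 5) / 4 = 10.75; avg[3] = (15 + 5 + 5 + 22) / 4 = 11.75; avg[4] = (5 + 5 + 22 + 25) / 4 = 14.25. Smoothed values: [10.25, 10.25, 10.75, 11.75, 14.25]

[10.25, 10.25, 10.75, 11.75, 14.25]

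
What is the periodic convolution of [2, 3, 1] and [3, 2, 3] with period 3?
Use y[k] = Σ_j u[j]·v[(k-j) mod 3]. y[0] = 2×3 + 3×3 + 1×2 = 17; y[1] = 2×2 + 3×3 + 1×3 = 16; y[2] = 2×3 + 3×2 + 1×3 = 15. Result: [17, 16, 15]

[17, 16, 15]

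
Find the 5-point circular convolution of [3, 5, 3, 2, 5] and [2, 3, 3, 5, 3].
Use y[k] = Σ_j x[j]·h[(k-j) mod 5]. y[0] = 3×2 + 5×3 + 3×5 + 2×3 + 5×3 = 57; y[1] = 3×3 + 5×2 + 3×3 + 2×5 + 5×3 = 53; y[2] = 3×3 + 5×3 + 3×2 + 2×3 + 5×5 = 61; y[3] = 3×5 + 5×3 + 3×3 + 2×2 + 5×3 = 58; y[4] = 3×3 + 5×5 + 3×3 + 2×3 + 5×2 = 59. Result: [57, 53, 61, 58, 59]

[57, 53, 61, 58, 59]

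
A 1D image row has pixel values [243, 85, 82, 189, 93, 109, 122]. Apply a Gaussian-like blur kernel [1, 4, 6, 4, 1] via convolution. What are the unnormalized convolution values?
Convolve image row [243, 85, 82, 189, 93, 109, 122] with kernel [1, 4, 6, 4, 1]: y[0] = 243×1 = 243; y[1] = 243×4 + 85×1 = 1057; y[2] = 243×6 + 85×4 + 82×1 = 1880; y[3] = 243×4 + 85×6 + 82×4 + 189×1 = 1999; y[4] = 243×1 + 85×4 + 82×6 + 189×4 + 93×1 = 1924; y[5] = 85×1 + 82×4 + 189×6 + 93×4 + 109×1 = 2028; y[6] = 82×1 + 189×4 + 93×6 + 109×4 + 122×1 = 1954; y[7] = 189×1 + 93×4 + 109×6 + 122×4 = 1703; y[8] = 93×1 + 109×4 + 122×6 = 1261; y[9] = 109×1 + 122×4 = 597; y[10] = 122×1 = 122 → [243, 1057, 1880, 1999, 1924, 2028, 1954, 1703, 1261, 597, 122]. Normalization factor = sum(kernel) = 16.

[243, 1057, 1880, 1999, 1924, 2028, 1954, 1703, 1261, 597, 122]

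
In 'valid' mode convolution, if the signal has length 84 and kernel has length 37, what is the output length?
'Valid' mode counts only positions where the kernel fully overlaps the signal: m - n + 1 = 84 - 37 + 1 = 48

48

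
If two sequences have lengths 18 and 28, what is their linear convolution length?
Linear/full convolution length: m + n - 1 = 18 + 28 - 1 = 45

45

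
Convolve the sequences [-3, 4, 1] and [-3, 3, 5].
y[0] = -3×-3 = 9; y[1] = -3×3 + 4×-3 = -21; y[2] = -3×5 + 4×3 + 1×-3 = -6; y[3] = 4×5 + 1×3 = 23; y[4] = 1×5 = 5

[9, -21, -6, 23, 5]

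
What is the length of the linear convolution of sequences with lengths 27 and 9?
Linear/full convolution length: m + n - 1 = 27 + 9 - 1 = 35

35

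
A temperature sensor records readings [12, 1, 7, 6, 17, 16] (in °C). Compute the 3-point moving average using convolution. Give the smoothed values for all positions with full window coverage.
3-point moving average kernel = [1, 1, 1]. Apply in 'valid' mode (full window coverage): avg[0] = (12 + 1 + 7) / 3 = 6.67; avg[1] = (1 + 7 + 6) / 3 = 4.67; avg[2] = (7 + 6 + 17) / 3 = 10.0; avg[3] = (6 + 17 + 16) / 3 = 13.0. Smoothed values: [6.67, 4.67, 10.0, 13.0]

[6.67, 4.67, 10.0, 13.0]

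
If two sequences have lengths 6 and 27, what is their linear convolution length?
Linear/full convolution length: m + n - 1 = 6 + 27 - 1 = 32

32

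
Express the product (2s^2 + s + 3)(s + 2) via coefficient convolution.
Ascending coefficients: a = [3, 1, 2], b = [2, 1]. c[0] = 3×2 = 6; c[1] = 3×1 + 1×2 = 5; c[2] = 1×1 + 2×2 = 5; c[3] = 2×1 = 2. Result coefficients: [6, 5, 5, 2] → 2s^3 + 5s^2 + 5s + 6

2s^3 + 5s^2 + 5s + 6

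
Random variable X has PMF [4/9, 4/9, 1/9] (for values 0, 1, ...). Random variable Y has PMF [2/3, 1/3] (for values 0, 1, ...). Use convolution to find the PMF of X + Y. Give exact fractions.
P(X+Y=k) = Σ_i P(X=i)·P(Y=k-i) — a convolution of [4/9, 4/9, 1/9] and [2/3, 1/3]. P(X+Y=0) = (4/9)×(2/3) = 8/27; P(X+Y=1) = (4/9)×(1/3) + (4/9)×(2/3) = 4/27 + 8/27 = 4/9; P(X+Y=2) = (4/9)×(1/3) + (1/9)×(2/3) = 4/27 + 2/27 = 2/9; P(X+Y=3) = (1/9)×(1/3) = 1/27. PMF: [8/27, 4/9, 2/9, 1/27] (sums to 1 ✓)

[8/27, 4/9, 2/9, 1/27]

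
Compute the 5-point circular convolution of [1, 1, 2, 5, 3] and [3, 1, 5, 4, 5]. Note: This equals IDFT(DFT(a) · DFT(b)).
Either evaluate y[k] = Σ_j a[j]·b[(k-j) mod 5] directly, or use IDFT(DFT(a) · DFT(b)). y[0] = 1×3 + 1×5 + 2×4 + 5×5 + 3×1 = 44; y[1] = 1×1 + 1×3 + 2×5 + 5×4 + 3×5 = 49; y[2] = 1×5 + 1×1 + 2×3 + 5×5 + 3×4 = 49; y[3] = 1×4 + 1×5 + 2×1 + 5×3 + 3×5 = 41; y[4] = 1×5 + 1×4 + 2×5 + 5×1 + 3×3 = 33. Result: [44, 49, 49, 41, 33]

[44, 49, 49, 41, 33]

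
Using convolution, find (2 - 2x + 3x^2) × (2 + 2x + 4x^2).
Ascending coefficients: a = [2, -2, 3], b = [2, 2, 4]. c[0] = 2×2 = 4; c[1] = 2×2 + -2×2 = 0; c[2] = 2×4 + -2×2 + 3×2 = 10; c[3] = -2×4 + 3×2 = -2; c[4] = 3×4 = 12. Result coefficients: [4, 0, 10, -2, 12] → 4 + 10x^2 - 2x^3 + 12x^4

4 + 10x^2 - 2x^3 + 12x^4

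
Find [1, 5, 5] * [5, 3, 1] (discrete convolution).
y[0] = 1×5 = 5; y[1] = 1×3 + 5×5 = 28; y[2] = 1×1 + 5×3 + 5×5 = 41; y[3] = 5×1 + 5×3 = 20; y[4] = 5×1 = 5

[5, 28, 41, 20, 5]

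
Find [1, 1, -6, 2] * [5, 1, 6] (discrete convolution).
y[0] = 1×5 = 5; y[1] = 1×1 + 1×5 = 6; y[2] = 1×6 + 1×1 + -6×5 = -23; y[3] = 1×6 + -6×1 + 2×5 = 10; y[4] = -6×6 + 2×1 = -34; y[5] = 2×6 = 12

[5, 6, -23, 10, -34, 12]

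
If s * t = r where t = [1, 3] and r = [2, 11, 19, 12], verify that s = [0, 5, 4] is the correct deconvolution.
Forward-compute [0, 5, 4] * [1, 3]: r[0] = 0×1 = 0; r[1] = 0×3 + 5×1 = 5; r[2] = 5×3 + 4×1 = 19; r[3] = 4×3 = 12 → [0, 5, 19, 12]. Does not match given r = [2, 11, 19, 12].

Not verified. [0, 5, 4] * [1, 3] = [0, 5, 19, 12], which differs from [2, 11, 19, 12] at index 0.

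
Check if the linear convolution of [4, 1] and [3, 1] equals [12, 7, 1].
Recompute linear convolution of [4, 1] and [3, 1]: y[0] = 4×3 = 12; y[1] = 4×1 + 1×3 = 7; y[2] = 1×1 = 1 → [12, 7, 1]. Given [12, 7, 1] matches, so answer: Yes

Yes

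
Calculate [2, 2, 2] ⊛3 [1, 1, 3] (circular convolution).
Use y[k] = Σ_j s[j]·t[(k-j) mod 3]. y[0] = 2×1 + 2×3 + 2×1 = 10; y[1] = 2×1 + 2×1 + 2×3 = 10; y[2] = 2×3 + 2×1 + 2×1 = 10. Result: [10, 10, 10]

[10, 10, 10]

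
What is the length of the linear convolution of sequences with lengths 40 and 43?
Linear/full convolution length: m + n - 1 = 40 + 43 - 1 = 82

82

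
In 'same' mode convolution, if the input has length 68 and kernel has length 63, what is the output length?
'Same' mode returns an output with the same length as the input: 68

68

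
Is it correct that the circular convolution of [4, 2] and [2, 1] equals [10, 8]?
Recompute circular convolution of [4, 2] and [2, 1]: y[0] = 4×2 + 2×1 = 10; y[1] = 4×1 + 2×2 = 8 → [10, 8]. Given [10, 8] matches, so answer: Yes

Yes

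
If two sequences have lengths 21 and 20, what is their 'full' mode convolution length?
Linear/full convolution length: m + n - 1 = 21 + 20 - 1 = 40

40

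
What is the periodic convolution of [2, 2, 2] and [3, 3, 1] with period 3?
Use y[k] = Σ_j u[j]·v[(k-j) mod 3]. y[0] = 2×3 + 2×1 + 2×3 = 14; y[1] = 2×3 + 2×3 + 2×1 = 14; y[2] = 2×1 + 2×3 + 2×3 = 14. Result: [14, 14, 14]

[14, 14, 14]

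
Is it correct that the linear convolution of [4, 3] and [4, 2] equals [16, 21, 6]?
Recompute linear convolution of [4, 3] and [4, 2]: y[0] = 4×4 = 16; y[1] = 4×2 + 3×4 = 20; y[2] = 3×2 = 6 → [16, 20, 6]. Compare to given [16, 21, 6]: they differ at index 1: given 21, correct 20, so answer: No

No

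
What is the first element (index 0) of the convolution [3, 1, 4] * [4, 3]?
Use y[k] = Σ_i a[i]·b[k-i] at k=0. y[0] = 3×4 = 12

12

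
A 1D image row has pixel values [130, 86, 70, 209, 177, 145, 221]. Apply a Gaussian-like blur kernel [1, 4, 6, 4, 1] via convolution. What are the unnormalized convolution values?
Convolve image row [130, 86, 70, 209, 177, 145, 221] with kernel [1, 4, 6, 4, 1]: y[0] = 130×1 = 130; y[1] = 130×4 + 86×1 = 606; y[2] = 130×6 + 86×4 + 70×1 = 1194; y[3] = 130×4 + 86×6 + 70×4 + 209×1 = 1525; y[4] = 130×1 + 86×4 + 70×6 + 209×4 + 177×1 = 1907; y[5] = 86×1 + 70×4 + 209×6 + 177×4 + 145×1 = 2473; y[6] = 70×1 + 209×4 + 177×6 + 145×4 + 221×1 = 2769; y[7] = 209×1 + 177×4 + 145×6 + 221×4 = 2671; y[8] = 177×1 + 145×4 + 221×6 = 2083; y[9] = 145×1 + 221×4 = 1029; y[10] = 221×1 = 221 → [130, 606, 1194, 1525, 1907, 2473, 2769, 2671, 2083, 1029, 221]. Normalization factor = sum(kernel) = 16.

[130, 606, 1194, 1525, 1907, 2473, 2769, 2671, 2083, 1029, 221]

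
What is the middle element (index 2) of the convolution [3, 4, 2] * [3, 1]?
Use y[k] = Σ_i a[i]·b[k-i] at k=2. y[2] = 4×1 + 2×3 = 10

10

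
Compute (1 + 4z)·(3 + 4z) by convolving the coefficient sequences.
Ascending coefficients: a = [1, 4], b = [3, 4]. c[0] = 1×3 = 3; c[1] = 1×4 + 4×3 = 16; c[2] = 4×4 = 16. Result coefficients: [3, 16, 16] → 3 + 16z + 16z^2

3 + 16z + 16z^2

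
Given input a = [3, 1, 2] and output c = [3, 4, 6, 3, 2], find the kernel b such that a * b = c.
Output length 5 = len(a) + len(b) - 1 ⇒ len(b) = 3. Solve b forward using b[k] = (c[k] - Σ_{i≥1} a[i]·b[k-i]) / a[0]: b[0] = c[0] / a[0] = 3 / 3 = 1; b[1] = (c[1] - 1×1) / a[0] = (4 - 1×1) / 3 = 1; b[2] = (c[2] - 1×1 - 2×1) / a[0] = (6 - 1×1 - 2×1) / 3 = 1. So b = [1, 1, 1]. Forward-check [3, 1, 2] * [1, 1, 1]: c[0] = 3×1 = 3; c[1] = 3×1 + 1×1 = 4; c[2] = 3×1 + 1×1 + 2×1 = 6; c[3] = 1×1 + 2×1 = 3; c[4] = 2×1 = 2 → [3, 4, 6, 3, 2] ✓

[1, 1, 1]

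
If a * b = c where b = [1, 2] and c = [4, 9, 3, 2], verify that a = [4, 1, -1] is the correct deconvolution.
Forward-compute [4, 1, -1] * [1, 2]: c[0] = 4×1 = 4; c[1] = 4×2 + 1×1 = 9; c[2] = 1×2 + -1×1 = 1; c[3] = -1×2 = -2 → [4, 9, 1, -2]. Does not match given c = [4, 9, 3, 2].

Not verified. [4, 1, -1] * [1, 2] = [4, 9, 1, -2], which differs from [4, 9, 3, 2] at index 2.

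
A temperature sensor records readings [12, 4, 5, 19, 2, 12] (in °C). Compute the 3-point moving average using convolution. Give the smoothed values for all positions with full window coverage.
3-point moving average kernel = [1, 1, 1]. Apply in 'valid' mode (full window coverage): avg[0] = (12 + 4 + 5) / 3 = 7.0; avg[1] = (4 + 5 + 19) / 3 = 9.33; avg[2] = (5 + 19 + 2) / 3 = 8.67; avg[3] = (19 + 2 + 12) / 3 = 11.0. Smoothed values: [7.0, 9.33, 8.67, 11.0]

[7.0, 9.33, 8.67, 11.0]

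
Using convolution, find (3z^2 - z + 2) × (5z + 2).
Ascending coefficients: a = [2, -1, 3], b = [2, 5]. c[0] = 2×2 = 4; c[1] = 2×5 + -1×2 = 8; c[2] = -1×5 + 3×2 = 1; c[3] = 3×5 = 15. Result coefficients: [4, 8, 1, 15] → 15z^3 + z^2 + 8z + 4

15z^3 + z^2 + 8z + 4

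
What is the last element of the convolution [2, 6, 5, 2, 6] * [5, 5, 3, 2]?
Use y[k] = Σ_i a[i]·b[k-i] at k=7. y[7] = 6×2 = 12

12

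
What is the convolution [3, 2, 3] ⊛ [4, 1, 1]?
y[0] = 3×4 = 12; y[1] = 3×1 + 2×4 = 11; y[2] = 3×1 + 2×1 + 3×4 = 17; y[3] = 2×1 + 3×1 = 5; y[4] = 3×1 = 3

[12, 11, 17, 5, 3]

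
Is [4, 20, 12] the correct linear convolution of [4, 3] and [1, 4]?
Recompute linear convolution of [4, 3] and [1, 4]: y[0] = 4×1 = 4; y[1] = 4×4 + 3×1 = 19; y[2] = 3×4 = 12 → [4, 19, 12]. Compare to given [4, 20, 12]: they differ at index 1: given 20, correct 19, so answer: No

No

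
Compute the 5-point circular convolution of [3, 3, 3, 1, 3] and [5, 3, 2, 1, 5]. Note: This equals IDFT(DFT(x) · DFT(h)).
Either evaluate y[k] = Σ_j x[j]·h[(k-j) mod 5] directly, or use IDFT(DFT(x) · DFT(h)). y[0] = 3×5 + 3×5 + 3×1 + 1×2 + 3×3 = 44; y[1] = 3×3 + 3×5 + 3×5 + 1×1 + 3×2 = 46; y[2] = 3×2 + 3×3 + 3×5 + 1×5 + 3×1 = 38; y[3] = 3×1 + 3×2 + 3×3 + 1×5 + 3×5 = 38; y[4] = 3×5 + 3×1 + 3×2 + 1×3 + 3×5 = 42. Result: [44, 46, 38, 38, 42]

[44, 46, 38, 38, 42]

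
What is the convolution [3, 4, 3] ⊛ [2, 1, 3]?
y[0] = 3×2 = 6; y[1] = 3×1 + 4×2 = 11; y[2] = 3×3 + 4×1 + 3×2 = 19; y[3] = 4×3 + 3×1 = 15; y[4] = 3×3 = 9

[6, 11, 19, 15, 9]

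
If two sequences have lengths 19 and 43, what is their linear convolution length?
Linear/full convolution length: m + n - 1 = 19 + 43 - 1 = 61

61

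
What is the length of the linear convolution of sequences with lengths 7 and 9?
Linear/full convolution length: m + n - 1 = 7 + 9 - 1 = 15

15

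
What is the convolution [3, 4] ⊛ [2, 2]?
y[0] = 3×2 = 6; y[1] = 3×2 + 4×2 = 14; y[2] = 4×2 = 8

[6, 14, 8]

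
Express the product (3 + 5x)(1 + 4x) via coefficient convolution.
Ascending coefficients: a = [3, 5], b = [1, 4]. c[0] = 3×1 = 3; c[1] = 3×4 + 5×1 = 17; c[2] = 5×4 = 20. Result coefficients: [3, 17, 20] → 3 + 17x + 20x^2

3 + 17x + 20x^2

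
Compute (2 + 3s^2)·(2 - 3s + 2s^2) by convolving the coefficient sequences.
Ascending coefficients: a = [2, 0, 3], b = [2, -3, 2]. c[0] = 2×2 = 4; c[1] = 2×-3 + 0×2 = -6; c[2] = 2×2 + 0×-3 + 3×2 = 10; c[3] = 0×2 + 3×-3 = -9; c[4] = 3×2 = 6. Result coefficients: [4, -6, 10, -9, 6] → 4 - 6s + 10s^2 - 9s^3 + 6s^4

4 - 6s + 10s^2 - 9s^3 + 6s^4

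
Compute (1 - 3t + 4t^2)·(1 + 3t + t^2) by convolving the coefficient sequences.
Ascending coefficients: a = [1, -3, 4], b = [1, 3, 1]. c[0] = 1×1 = 1; c[1] = 1×3 + -3×1 = 0; c[2] = 1×1 + -3×3 + 4×1 = -4; c[3] = -3×1 + 4×3 = 9; c[4] = 4×1 = 4. Result coefficients: [1, 0, -4, 9, 4] → 1 - 4t^2 + 9t^3 + 4t^4

1 - 4t^2 + 9t^3 + 4t^4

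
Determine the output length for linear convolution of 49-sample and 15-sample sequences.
Linear/full convolution length: m + n - 1 = 49 + 15 - 1 = 63

63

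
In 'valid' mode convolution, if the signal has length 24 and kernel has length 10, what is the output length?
'Valid' mode counts only positions where the kernel fully overlaps the signal: m - n + 1 = 24 - 10 + 1 = 15

15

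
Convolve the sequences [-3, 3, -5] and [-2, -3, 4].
y[0] = -3×-2 = 6; y[1] = -3×-3 + 3×-2 = 3; y[2] = -3×4 + 3×-3 + -5×-2 = -11; y[3] = 3×4 + -5×-3 = 27; y[4] = -5×4 = -20

[6, 3, -11, 27, -20]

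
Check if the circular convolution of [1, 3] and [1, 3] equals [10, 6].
Recompute circular convolution of [1, 3] and [1, 3]: y[0] = 1×1 + 3×3 = 10; y[1] = 1×3 + 3×1 = 6 → [10, 6]. Given [10, 6] matches, so answer: Yes

Yes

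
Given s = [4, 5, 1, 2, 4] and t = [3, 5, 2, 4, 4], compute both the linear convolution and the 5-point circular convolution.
Linear: y_lin[0] = 4×3 = 12; y_lin[1] = 4×5 + 5×3 = 35; y_lin[2] = 4×2 + 5×5 + 1×3 = 36; y_lin[3] = 4×4 + 5×2 + 1×5 + 2×3 = 37; y_lin[4] = 4×4 + 5×4 + 1×2 + 2×5 + 4×3 = 60; y_lin[5] = 5×4 + 1×4 + 2×2 + 4×5 = 48; y_lin[6] = 1×4 + 2×4 + 4×2 = 20; y_lin[7] = 2×4 + 4×4 = 24; y_lin[8] = 4×4 = 16 → [12, 35, 36, 37, 60, 48, 20, 24, 16]. Circular (length 5): y[0] = 4×3 + 5×4 + 1×4 + 2×2 + 4×5 = 60; y[1] = 4×5 + 5×3 + 1×4 + 2×4 + 4×2 = 55; y[2] = 4×2 + 5×5 + 1×3 + 2×4 + 4×4 = 60; y[3] = 4×4 + 5×2 + 1×5 + 2×3 + 4×4 = 53; y[4] = 4×4 + 5×4 + 1×2 + 2×5 + 4×3 = 60 → [60, 55, 60, 53, 60]

Linear: [12, 35, 36, 37, 60, 48, 20, 24, 16], Circular: [60, 55, 60, 53, 60]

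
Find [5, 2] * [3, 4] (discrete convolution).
y[0] = 5×3 = 15; y[1] = 5×4 + 2×3 = 26; y[2] = 2×4 = 8

[15, 26, 8]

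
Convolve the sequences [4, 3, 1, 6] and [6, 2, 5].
y[0] = 4×6 = 24; y[1] = 4×2 + 3×6 = 26; y[2] = 4×5 + 3×2 + 1×6 = 32; y[3] = 3×5 + 1×2 + 6×6 = 53; y[4] = 1×5 + 6×2 = 17; y[5] = 6×5 = 30

[24, 26, 32, 53, 17, 30]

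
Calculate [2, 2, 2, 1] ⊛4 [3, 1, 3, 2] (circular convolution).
Use y[k] = Σ_j x[j]·h[(k-j) mod 4]. y[0] = 2×3 + 2×2 + 2×3 + 1×1 = 17; y[1] = 2×1 + 2×3 + 2×2 + 1×3 = 15; y[2] = 2×3 + 2×1 + 2×3 + 1×2 = 16; y[3] = 2×2 + 2×3 + 2×1 + 1×3 = 15. Result: [17, 15, 16, 15]

[17, 15, 16, 15]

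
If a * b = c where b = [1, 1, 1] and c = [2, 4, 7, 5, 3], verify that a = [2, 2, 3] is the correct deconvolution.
Forward-compute [2, 2, 3] * [1, 1, 1]: c[0] = 2×1 = 2; c[1] = 2×1 + 2×1 = 4; c[2] = 2×1 + 2×1 + 3×1 = 7; c[3] = 2×1 + 3×1 = 5; c[4] = 3×1 = 3 → [2, 4, 7, 5, 3]. Matches given c = [2, 4, 7, 5, 3], so verified.

Verified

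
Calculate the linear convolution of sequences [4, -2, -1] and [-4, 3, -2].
y[0] = 4×-4 = -16; y[1] = 4×3 + -2×-4 = 20; y[2] = 4×-2 + -2×3 + -1×-4 = -10; y[3] = -2×-2 + -1×3 = 1; y[4] = -1×-2 = 2

[-16, 20, -10, 1, 2]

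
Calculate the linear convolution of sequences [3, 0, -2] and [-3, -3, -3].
y[0] = 3×-3 = -9; y[1] = 3×-3 + 0×-3 = -9; y[2] = 3×-3 + 0×-3 + -2×-3 = -3; y[3] = 0×-3 + -2×-3 = 6; y[4] = -2×-3 = 6

[-9, -9, -3, 6, 6]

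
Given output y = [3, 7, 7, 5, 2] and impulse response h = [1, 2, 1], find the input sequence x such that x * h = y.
Deconvolve y=[3, 7, 7, 5, 2] by h=[1, 2, 1]. Since h[0]=1, solve forward: x[0] = y[0] / 1 = 3; x[1] = (y[1] - 3×2) / 1 = 1; x[2] = (y[2] - 1×2 - 3×1) / 1 = 2. So x = [3, 1, 2]. Check by forward convolution: y[0] = 3×1 = 3; y[1] = 3×2 + 1×1 = 7; y[2] = 3×1 + 1×2 + 2×1 = 7; y[3] = 1×1 + 2×2 = 5; y[4] = 2×1 = 2

[3, 1, 2]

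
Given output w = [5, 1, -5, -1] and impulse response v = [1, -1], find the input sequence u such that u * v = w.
Deconvolve w=[5, 1, -5, -1] by v=[1, -1]. Since v[0]=1, solve forward: u[0] = w[0] / 1 = 5; u[1] = (w[1] - 5×-1) / 1 = 6; u[2] = (w[2] - 6×-1) / 1 = 1. So u = [5, 6, 1]. Check by forward convolution: w[0] = 5×1 = 5; w[1] = 5×-1 + 6×1 = 1; w[2] = 6×-1 + 1×1 = -5; w[3] = 1×-1 = -1

[5, 6, 1]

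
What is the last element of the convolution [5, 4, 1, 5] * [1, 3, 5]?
Use y[k] = Σ_i a[i]·b[k-i] at k=5. y[5] = 5×5 = 25

25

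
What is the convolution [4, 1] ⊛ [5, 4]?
y[0] = 4×5 = 20; y[1] = 4×4 + 1×5 = 21; y[2] = 1×4 = 4

[20, 21, 4]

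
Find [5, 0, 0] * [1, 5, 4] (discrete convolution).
y[0] = 5×1 = 5; y[1] = 5×5 + 0×1 = 25; y[2] = 5×4 + 0×5 + 0×1 = 20; y[3] = 0×4 + 0×5 = 0; y[4] = 0×4 = 0

[5, 25, 20, 0, 0]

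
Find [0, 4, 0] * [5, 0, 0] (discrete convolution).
y[0] = 0×5 = 0; y[1] = 0×0 + 4×5 = 20; y[2] = 0×0 + 4×0 + 0×5 = 0; y[3] = 4×0 + 0×0 = 0; y[4] = 0×0 = 0

[0, 20, 0, 0, 0]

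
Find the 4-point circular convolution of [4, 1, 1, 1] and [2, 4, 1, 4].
Use y[k] = Σ_j u[j]·v[(k-j) mod 4]. y[0] = 4×2 + 1×4 + 1×1 + 1×4 = 17; y[1] = 4×4 + 1×2 + 1×4 + 1×1 = 23; y[2] = 4×1 + 1×4 + 1×2 + 1×4 = 14; y[3] = 4×4 + 1×1 + 1×4 + 1×2 = 23. Result: [17, 23, 14, 23]

[17, 23, 14, 23]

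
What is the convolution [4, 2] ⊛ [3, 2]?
y[0] = 4×3 = 12; y[1] = 4×2 + 2×3 = 14; y[2] = 2×2 = 4

[12, 14, 4]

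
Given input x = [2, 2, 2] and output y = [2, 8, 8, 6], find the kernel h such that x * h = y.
Output length 4 = len(x) + len(h) - 1 ⇒ len(h) = 2. Solve h forward using h[k] = (y[k] - Σ_{i≥1} x[i]·h[k-i]) / x[0]: h[0] = y[0] / x[0] = 2 / 2 = 1; h[1] = (y[1] - 2×1) / x[0] = (8 - 2×1) / 2 = 3. So h = [1, 3]. Forward-check [2, 2, 2] * [1, 3]: y[0] = 2×1 = 2; y[1] = 2×3 + 2×1 = 8; y[2] = 2×3 + 2×1 = 8; y[3] = 2×3 = 6 → [2, 8, 8, 6] ✓

[1, 3]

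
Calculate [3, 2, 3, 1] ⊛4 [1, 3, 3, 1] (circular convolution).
Use y[k] = Σ_j f[j]·g[(k-j) mod 4]. y[0] = 3×1 + 2×1 + 3×3 + 1×3 = 17; y[1] = 3×3 + 2×1 + 3×1 + 1×3 = 17; y[2] = 3×3 + 2×3 + 3×1 + 1×1 = 19; y[3] = 3×1 + 2×3 + 3×3 + 1×1 = 19. Result: [17, 17, 19, 19]

[17, 17, 19, 19]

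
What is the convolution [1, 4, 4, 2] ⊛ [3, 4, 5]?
y[0] = 1×3 = 3; y[1] = 1×4 + 4×3 = 16; y[2] = 1×5 + 4×4 + 4×3 = 33; y[3] = 4×5 + 4×4 + 2×3 = 42; y[4] = 4×5 + 2×4 = 28; y[5] = 2×5 = 10

[3, 16, 33, 42, 28, 10]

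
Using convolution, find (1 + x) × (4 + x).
Ascending coefficients: a = [1, 1], b = [4, 1]. c[0] = 1×4 = 4; c[1] = 1×1 + 1×4 = 5; c[2] = 1×1 = 1. Result coefficients: [4, 5, 1] → 4 + 5x + x^2

4 + 5x + x^2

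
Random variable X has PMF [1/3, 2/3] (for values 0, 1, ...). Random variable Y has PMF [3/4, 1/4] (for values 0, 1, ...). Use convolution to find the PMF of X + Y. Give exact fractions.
P(X+Y=k) = Σ_i P(X=i)·P(Y=k-i) — a convolution of [1/3, 2/3] and [3/4, 1/4]. P(X+Y=0) = (1/3)×(3/4) = 1/4; P(X+Y=1) = (1/3)×(1/4) + (2/3)×(3/4) = 1/12 + 1/2 = 7/12; P(X+Y=2) = (2/3)×(1/4) = 1/6. PMF: [1/4, 7/12, 1/6] (sums to 1 ✓)

[1/4, 7/12, 1/6]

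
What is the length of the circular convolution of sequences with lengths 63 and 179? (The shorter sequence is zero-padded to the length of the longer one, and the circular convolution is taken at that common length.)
Circular convolution (zero-padding the shorter input) has length max(m, n) = max(63, 179) = 179

179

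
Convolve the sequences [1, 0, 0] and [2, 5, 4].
y[0] = 1×2 = 2; y[1] = 1×5 + 0×2 = 5; y[2] = 1×4 + 0×5 + 0×2 = 4; y[3] = 0×4 + 0×5 = 0; y[4] = 0×4 = 0

[2, 5, 4, 0, 0]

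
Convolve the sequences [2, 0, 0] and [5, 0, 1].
y[0] = 2×5 = 10; y[1] = 2×0 + 0×5 = 0; y[2] = 2×1 + 0×0 + 0×5 = 2; y[3] = 0×1 + 0×0 = 0; y[4] = 0×1 = 0

[10, 0, 2, 0, 0]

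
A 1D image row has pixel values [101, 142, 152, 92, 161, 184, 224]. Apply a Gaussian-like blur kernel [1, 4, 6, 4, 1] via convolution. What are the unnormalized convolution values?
Convolve image row [101, 142, 152, 92, 161, 184, 224] with kernel [1, 4, 6, 4, 1]: y[0] = 101×1 = 101; y[1] = 101×4 + 142×1 = 546; y[2] = 101×6 + 142×4 + 152×1 = 1326; y[3] = 101×4 + 142×6 + 152×4 + 92×1 = 1956; y[4] = 101×1 + 142×4 + 152×6 + 92×4 + 161×1 = 2110; y[5] = 142×1 + 152×4 + 92×6 + 161×4 + 184×1 = 2130; y[6] = 152×1 + 92×4 + 161×6 + 184×4 + 224×1 = 2446; y[7] = 92×1 + 161×4 + 184×6 + 224×4 = 2736; y[8] = 161×1 + 184×4 + 224×6 = 2241; y[9] = 184×1 + 224×4 = 1080; y[10] = 224×1 = 224 → [101, 546, 1326, 1956, 2110, 2130, 2446, 2736, 2241, 1080, 224]. Normalization factor = sum(kernel) = 16.

[101, 546, 1326, 1956, 2110, 2130, 2446, 2736, 2241, 1080, 224]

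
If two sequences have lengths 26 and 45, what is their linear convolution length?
Linear/full convolution length: m + n - 1 = 26 + 45 - 1 = 70

70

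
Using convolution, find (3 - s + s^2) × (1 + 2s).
Ascending coefficients: a = [3, -1, 1], b = [1, 2]. c[0] = 3×1 = 3; c[1] = 3×2 + -1×1 = 5; c[2] = -1×2 + 1×1 = -1; c[3] = 1×2 = 2. Result coefficients: [3, 5, -1, 2] → 3 + 5s - s^2 + 2s^3

3 + 5s - s^2 + 2s^3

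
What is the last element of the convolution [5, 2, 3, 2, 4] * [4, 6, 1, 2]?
Use y[k] = Σ_i a[i]·b[k-i] at k=7. y[7] = 4×2 = 8

8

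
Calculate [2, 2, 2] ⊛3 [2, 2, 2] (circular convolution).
Use y[k] = Σ_j x[j]·h[(k-j) mod 3]. y[0] = 2×2 + 2×2 + 2×2 = 12; y[1] = 2×2 + 2×2 + 2×2 = 12; y[2] = 2×2 + 2×2 + 2×2 = 12. Result: [12, 12, 12]

[12, 12, 12]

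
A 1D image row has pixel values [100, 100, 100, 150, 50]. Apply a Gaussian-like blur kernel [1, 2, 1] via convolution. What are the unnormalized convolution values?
Convolve image row [100, 100, 100, 150, 50] with kernel [1, 2, 1]: y[0] = 100×1 = 100; y[1] = 100×2 + 100×1 = 300; y[2] = 100×1 + 100×2 + 100×1 = 400; y[3] = 100×1 + 100×2 + 150×1 = 450; y[4] = 100×1 + 150×2 + 50×1 = 450; y[5] = 150×1 + 50×2 = 250; y[6] = 50×1 = 50 → [100, 300, 400, 450, 450, 250, 50]. Normalization factor = sum(kernel) = 4.

[100, 300, 400, 450, 450, 250, 50]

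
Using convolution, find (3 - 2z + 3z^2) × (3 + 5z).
Ascending coefficients: a = [3, -2, 3], b = [3, 5]. c[0] = 3×3 = 9; c[1] = 3×5 + -2×3 = 9; c[2] = -2×5 + 3×3 = -1; c[3] = 3×5 = 15. Result coefficients: [9, 9, -1, 15] → 9 + 9z - z^2 + 15z^3

9 + 9z - z^2 + 15z^3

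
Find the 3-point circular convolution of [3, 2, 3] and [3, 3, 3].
Use y[k] = Σ_j a[j]·b[(k-j) mod 3]. y[0] = 3×3 + 2×3 + 3×3 = 24; y[1] = 3×3 + 2×3 + 3×3 = 24; y[2] = 3×3 + 2×3 + 3×3 = 24. Result: [24, 24, 24]

[24, 24, 24]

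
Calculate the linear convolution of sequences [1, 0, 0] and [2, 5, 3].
y[0] = 1×2 = 2; y[1] = 1×5 + 0×2 = 5; y[2] = 1×3 + 0×5 + 0×2 = 3; y[3] = 0×3 + 0×5 = 0; y[4] = 0×3 = 0

[2, 5, 3, 0, 0]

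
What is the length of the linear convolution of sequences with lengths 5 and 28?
Linear/full convolution length: m + n - 1 = 5 + 28 - 1 = 32

32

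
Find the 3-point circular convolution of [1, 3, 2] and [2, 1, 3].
Use y[k] = Σ_j f[j]·g[(k-j) mod 3]. y[0] = 1×2 + 3×3 + 2×1 = 13; y[1] = 1×1 + 3×2 + 2×3 = 13; y[2] = 1×3 + 3×1 + 2×2 = 10. Result: [13, 13, 10]

[13, 13, 10]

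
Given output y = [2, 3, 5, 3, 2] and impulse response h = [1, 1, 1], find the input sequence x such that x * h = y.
Deconvolve y=[2, 3, 5, 3, 2] by h=[1, 1, 1]. Since h[0]=1, solve forward: x[0] = y[0] / 1 = 2; x[1] = (y[1] - 2×1) / 1 = 1; x[2] = (y[2] - 1×1 - 2×1) / 1 = 2. So x = [2, 1, 2]. Check by forward convolution: y[0] = 2×1 = 2; y[1] = 2×1 + 1×1 = 3; y[2] = 2×1 + 1×1 + 2×1 = 5; y[3] = 1×1 + 2×1 = 3; y[4] = 2×1 = 2

[2, 1, 2]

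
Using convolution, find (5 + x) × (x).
Ascending coefficients: a = [5, 1], b = [0, 1]. c[0] = 5×0 = 0; c[1] = 5×1 + 1×0 = 5; c[2] = 1×1 = 1. Result coefficients: [0, 5, 1] → 5x + x^2

5x + x^2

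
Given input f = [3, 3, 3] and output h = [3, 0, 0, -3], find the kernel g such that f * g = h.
Output length 4 = len(f) + len(g) - 1 ⇒ len(g) = 2. Solve g forward using g[k] = (h[k] - Σ_{i≥1} f[i]·g[k-i]) / f[0]: g[0] = h[0] / f[0] = 3 / 3 = 1; g[1] = (h[1] - 3×1) / f[0] = (0 - 3×1) / 3 = -1. So g = [1, -1]. Forward-check [3, 3, 3] * [1, -1]: h[0] = 3×1 = 3; h[1] = 3×-1 + 3×1 = 0; h[2] = 3×-1 + 3×1 = 0; h[3] = 3×-1 = -3 → [3, 0, 0, -3] ✓

[1, -1]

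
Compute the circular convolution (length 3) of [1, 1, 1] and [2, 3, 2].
Use y[k] = Σ_j f[j]·g[(k-j) mod 3]. y[0] = 1×2 + 1×2 + 1×3 = 7; y[1] = 1×3 + 1×2 + 1×2 = 7; y[2] = 1×2 + 1×3 + 1×2 = 7. Result: [7, 7, 7]

[7, 7, 7]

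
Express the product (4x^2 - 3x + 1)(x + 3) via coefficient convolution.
Ascending coefficients: a = [1, -3, 4], b = [3, 1]. c[0] = 1×3 = 3; c[1] = 1×1 + -3×3 = -8; c[2] = -3×1 + 4×3 = 9; c[3] = 4×1 = 4. Result coefficients: [3, -8, 9, 4] → 4x^3 + 9x^2 - 8x + 3

4x^3 + 9x^2 - 8x + 3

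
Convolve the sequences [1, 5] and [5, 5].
y[0] = 1×5 = 5; y[1] = 1×5 + 5×5 = 30; y[2] = 5×5 = 25

[5, 30, 25]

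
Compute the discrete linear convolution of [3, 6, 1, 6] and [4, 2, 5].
y[0] = 3×4 = 12; y[1] = 3×2 + 6×4 = 30; y[2] = 3×5 + 6×2 + 1×4 = 31; y[3] = 6×5 + 1×2 + 6×4 = 56; y[4] = 1×5 + 6×2 = 17; y[5] = 6×5 = 30

[12, 30, 31, 56, 17, 30]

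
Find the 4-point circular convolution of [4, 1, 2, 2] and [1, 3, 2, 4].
Use y[k] = Σ_j a[j]·b[(k-j) mod 4]. y[0] = 4×1 + 1×4 + 2×2 + 2×3 = 18; y[1] = 4×3 + 1×1 + 2×4 + 2×2 = 25; y[2] = 4×2 + 1×3 + 2×1 + 2×4 = 21; y[3] = 4×4 + 1×2 + 2×3 + 2×1 = 26. Result: [18, 25, 21, 26]

[18, 25, 21, 26]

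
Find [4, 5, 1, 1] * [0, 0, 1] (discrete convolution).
y[0] = 4×0 = 0; y[1] = 4×0 + 5×0 = 0; y[2] = 4×1 + 5×0 + 1×0 = 4; y[3] = 5×1 + 1×0 + 1×0 = 5; y[4] = 1×1 + 1×0 = 1; y[5] = 1×1 = 1

[0, 0, 4, 5, 1, 1]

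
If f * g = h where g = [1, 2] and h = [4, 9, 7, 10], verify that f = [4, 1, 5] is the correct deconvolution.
Forward-compute [4, 1, 5] * [1, 2]: h[0] = 4×1 = 4; h[1] = 4×2 + 1×1 = 9; h[2] = 1×2 + 5×1 = 7; h[3] = 5×2 = 10 → [4, 9, 7, 10]. Matches given h = [4, 9, 7, 10], so verified.

Verified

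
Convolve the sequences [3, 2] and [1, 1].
y[0] = 3×1 = 3; y[1] = 3×1 + 2×1 = 5; y[2] = 2×1 = 2

[3, 5, 2]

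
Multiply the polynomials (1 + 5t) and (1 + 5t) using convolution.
Ascending coefficients: a = [1, 5], b = [1, 5]. c[0] = 1×1 = 1; c[1] = 1×5 + 5×1 = 10; c[2] = 5×5 = 25. Result coefficients: [1, 10, 25] → 1 + 10t + 25t^2

1 + 10t + 25t^2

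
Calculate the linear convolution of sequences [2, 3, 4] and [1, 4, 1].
y[0] = 2×1 = 2; y[1] = 2×4 + 3×1 = 11; y[2] = 2×1 + 3×4 + 4×1 = 18; y[3] = 3×1 + 4×4 = 19; y[4] = 4×1 = 4

[2, 11, 18, 19, 4]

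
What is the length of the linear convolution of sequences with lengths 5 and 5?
Linear/full convolution length: m + n - 1 = 5 + 5 - 1 = 9

9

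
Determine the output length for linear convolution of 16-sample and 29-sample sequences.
Linear/full convolution length: m + n - 1 = 16 + 29 - 1 = 44

44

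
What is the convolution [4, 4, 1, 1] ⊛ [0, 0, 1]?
y[0] = 4×0 = 0; y[1] = 4×0 + 4×0 = 0; y[2] = 4×1 + 4×0 + 1×0 = 4; y[3] = 4×1 + 1×0 + 1×0 = 4; y[4] = 1×1 + 1×0 = 1; y[5] = 1×1 = 1

[0, 0, 4, 4, 1, 1]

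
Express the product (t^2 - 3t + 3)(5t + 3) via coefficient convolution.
Ascending coefficients: a = [3, -3, 1], b = [3, 5]. c[0] = 3×3 = 9; c[1] = 3×5 + -3×3 = 6; c[2] = -3×5 + 1×3 = -12; c[3] = 1×5 = 5. Result coefficients: [9, 6, -12, 5] → 5t^3 - 12t^2 + 6t + 9

5t^3 - 12t^2 + 6t + 9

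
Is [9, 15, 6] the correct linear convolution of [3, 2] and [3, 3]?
Recompute linear convolution of [3, 2] and [3, 3]: y[0] = 3×3 = 9; y[1] = 3×3 + 2×3 = 15; y[2] = 2×3 = 6 → [9, 15, 6]. Given [9, 15, 6] matches, so answer: Yes

Yes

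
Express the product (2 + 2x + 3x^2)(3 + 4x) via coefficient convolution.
Ascending coefficients: a = [2, 2, 3], b = [3, 4]. c[0] = 2×3 = 6; c[1] = 2×4 + 2×3 = 14; c[2] = 2×4 + 3×3 = 17; c[3] = 3×4 = 12. Result coefficients: [6, 14, 17, 12] → 6 + 14x + 17x^2 + 12x^3

6 + 14x + 17x^2 + 12x^3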